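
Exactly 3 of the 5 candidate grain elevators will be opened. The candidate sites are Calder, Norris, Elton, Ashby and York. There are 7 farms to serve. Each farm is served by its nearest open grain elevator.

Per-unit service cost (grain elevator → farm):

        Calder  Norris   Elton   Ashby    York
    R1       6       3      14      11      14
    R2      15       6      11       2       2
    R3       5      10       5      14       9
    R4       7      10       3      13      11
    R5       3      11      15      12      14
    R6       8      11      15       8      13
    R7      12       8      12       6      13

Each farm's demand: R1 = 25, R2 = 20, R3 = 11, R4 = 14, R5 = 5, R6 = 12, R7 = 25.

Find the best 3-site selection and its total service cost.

With exactly 3 open, each farm uses its cheapest among the chosen.
{Norris, Elton, Ashby}: R1→Norris 3·25=75, R2→Ashby 2·20=40, R3→Elton 5·11=55, R4→Elton 3·14=42, R5→Norris 11·5=55, R6→Ashby 8·12=96, R7→Ashby 6·25=150. Service cost 513.
{Calder, Norris, Ashby}: service cost 529
{Calder, Elton, Ashby}: service cost 548
Among all 10 size-3 choices, {Norris, Elton, Ashby} is lowest.

Choose Norris, Elton and Ashby; total service cost 513.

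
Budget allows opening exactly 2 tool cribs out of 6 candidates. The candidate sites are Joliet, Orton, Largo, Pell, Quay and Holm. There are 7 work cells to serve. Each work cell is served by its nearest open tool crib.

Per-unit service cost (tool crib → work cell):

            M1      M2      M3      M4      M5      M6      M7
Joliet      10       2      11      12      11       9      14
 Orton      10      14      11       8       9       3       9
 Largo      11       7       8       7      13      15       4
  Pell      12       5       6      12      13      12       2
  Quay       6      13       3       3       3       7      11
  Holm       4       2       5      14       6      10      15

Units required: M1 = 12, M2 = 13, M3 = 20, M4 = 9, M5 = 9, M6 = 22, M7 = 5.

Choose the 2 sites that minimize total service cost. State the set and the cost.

With exactly 2 open, each work cell uses its cheapest among the chosen.
{Quay, Holm}: M1→Holm 4·12=48, M2→Holm 2·13=26, M3→Quay 3·20=60, M4→Quay 3·9=27, M5→Quay 3·9=27, M6→Quay 7·22=154, M7→Quay 11·5=55. Service cost 397.
{Orton, Holm}: service cost 411
{Pell, Quay}: service cost 415
Among all 15 size-2 choices, {Quay, Holm} is lowest.

Choose Quay and Holm; total service cost 397.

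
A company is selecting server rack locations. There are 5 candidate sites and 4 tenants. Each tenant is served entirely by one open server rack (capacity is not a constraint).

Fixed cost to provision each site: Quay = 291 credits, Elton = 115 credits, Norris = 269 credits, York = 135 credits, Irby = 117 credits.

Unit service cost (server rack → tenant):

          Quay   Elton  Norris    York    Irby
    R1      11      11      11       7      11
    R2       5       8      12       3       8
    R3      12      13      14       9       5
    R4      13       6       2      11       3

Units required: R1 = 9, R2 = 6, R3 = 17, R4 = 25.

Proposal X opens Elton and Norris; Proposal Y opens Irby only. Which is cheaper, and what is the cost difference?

Proposal X: {Elton, Norris}: R1→Elton 11·9=99, R2→Elton 8·6=48, R3→Elton 13·17=221, R4→Norris 2·25=50. Service 418; fixed 384; total 802.
Proposal Y: {Irby}: R1→Irby 11·9=99, R2→Irby 8·6=48, R3→Irby 5·17=85, R4→Irby 3·25=75. Service 307; fixed 117; total 424.
Difference: |802 − 424| = 378.

Proposal Y is cheaper by 378.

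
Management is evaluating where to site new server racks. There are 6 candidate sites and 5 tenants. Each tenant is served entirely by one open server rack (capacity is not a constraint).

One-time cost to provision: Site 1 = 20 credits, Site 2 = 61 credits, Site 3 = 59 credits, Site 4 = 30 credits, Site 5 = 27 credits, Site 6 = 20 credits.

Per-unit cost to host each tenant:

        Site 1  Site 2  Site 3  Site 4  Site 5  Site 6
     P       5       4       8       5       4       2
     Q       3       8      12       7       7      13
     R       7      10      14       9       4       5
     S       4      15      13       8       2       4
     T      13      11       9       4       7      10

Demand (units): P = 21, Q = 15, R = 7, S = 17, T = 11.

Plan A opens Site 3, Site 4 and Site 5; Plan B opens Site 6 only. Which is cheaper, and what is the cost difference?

Plan A is cheaper by 59.

Plan A: {Site 3, Site 4, Site 5}: P→Site 5 4·21=84, Q→Site 4 7·15=105, R→Site 5 4·7=28, S→Site 5 2·17=34, T→Site 4 4·11=44. Service 295; fixed 116; total 411.
Plan B: {Site 6}: P→Site 6 2·21=42, Q→Site 6 13·15=195, R→Site 6 5·7=35, S→Site 6 4·17=68, T→Site 6 10·11=110. Service 450; fixed 20; total 470.
Difference: |411 − 470| = 59.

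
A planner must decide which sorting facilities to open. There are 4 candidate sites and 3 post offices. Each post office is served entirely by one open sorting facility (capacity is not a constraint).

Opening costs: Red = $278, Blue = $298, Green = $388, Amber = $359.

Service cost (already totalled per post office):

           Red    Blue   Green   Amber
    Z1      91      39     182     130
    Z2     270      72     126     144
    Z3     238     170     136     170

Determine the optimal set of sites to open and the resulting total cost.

For any fixed open set, each post office goes to its cheapest open site; total = fixed + service.
{Blue}: Z1→Blue 39, Z2→Blue 72, Z3→Blue 170. Service 281; fixed 298; total 579.
{Amber}: Z1→Amber 130, Z2→Amber 144, Z3→Amber 170. Service 444; fixed 359; total 803.
{Green}: service 444 + fixed 388 = 832
{Red, Blue, Green, Amber}: service 247 + fixed 1323 = 1570
No other subset beats 579.

Open Blue only; minimum total cost 579.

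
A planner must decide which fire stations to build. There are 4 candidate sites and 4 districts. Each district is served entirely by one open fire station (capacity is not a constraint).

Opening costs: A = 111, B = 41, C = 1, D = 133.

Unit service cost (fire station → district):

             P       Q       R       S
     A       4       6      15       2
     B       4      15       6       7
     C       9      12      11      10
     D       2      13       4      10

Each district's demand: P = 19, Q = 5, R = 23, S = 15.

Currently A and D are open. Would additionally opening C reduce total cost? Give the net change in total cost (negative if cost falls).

Current service cost with {A, D}: 190.
Adding C: each district re-picks its cheapest; new service cost 190, saving 0.
Extra fixed cost: 1. Net change = 1 − 0 = 1.
(Totals: 434 → 435.)

No — net change +1 (cost rises by 1).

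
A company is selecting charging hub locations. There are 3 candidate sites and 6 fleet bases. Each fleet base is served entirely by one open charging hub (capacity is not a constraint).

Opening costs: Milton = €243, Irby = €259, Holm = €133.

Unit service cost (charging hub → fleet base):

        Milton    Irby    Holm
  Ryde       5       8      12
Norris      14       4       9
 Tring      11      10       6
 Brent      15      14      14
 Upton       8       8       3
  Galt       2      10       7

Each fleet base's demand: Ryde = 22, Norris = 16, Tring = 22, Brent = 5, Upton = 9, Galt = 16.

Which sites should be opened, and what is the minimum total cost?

For any fixed open set, each fleet base goes to its cheapest open site; total = fixed + service.
{Holm}: Ryde→Holm 12·22=264, Norris→Holm 9·16=144, Tring→Holm 6·22=132, Brent→Holm 14·5=70, Upton→Holm 3·9=27, Galt→Holm 7·16=112. Service 749; fixed 133; total 882.
{Milton, Holm}: service 515 + fixed 376 = 891
{Irby, Holm}: Ryde→Irby 8·22=176, Norris→Irby 4·16=64, Tring→Holm 6·22=132, Brent→Irby 14·5=70, Upton→Holm 3·9=27, Galt→Holm 7·16=112. Service 581; fixed 392; total 973.
{Milton, Irby, Holm}: service 435 + fixed 635 = 1070
No other subset beats 882.

Open Holm only; minimum total cost 882.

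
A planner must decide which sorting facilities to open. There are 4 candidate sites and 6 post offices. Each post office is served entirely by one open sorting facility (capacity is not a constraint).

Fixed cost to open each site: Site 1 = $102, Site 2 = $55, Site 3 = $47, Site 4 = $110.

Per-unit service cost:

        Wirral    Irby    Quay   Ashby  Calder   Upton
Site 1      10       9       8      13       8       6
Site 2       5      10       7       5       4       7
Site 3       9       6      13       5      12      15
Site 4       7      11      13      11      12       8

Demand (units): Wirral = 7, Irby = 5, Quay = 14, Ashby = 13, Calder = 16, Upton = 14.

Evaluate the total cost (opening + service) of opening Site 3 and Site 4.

Total cost: 787

Each post office is assigned to its cheapest site among the open ones.
{Site 3, Site 4}: Wirral→Site 4 7·7=49, Irby→Site 3 6·5=30, Quay→Site 3 13·14=182, Ashby→Site 3 5·13=65, Calder→Site 3 12·16=192, Upton→Site 4 8·14=112. Service 630; fixed 157; total 787.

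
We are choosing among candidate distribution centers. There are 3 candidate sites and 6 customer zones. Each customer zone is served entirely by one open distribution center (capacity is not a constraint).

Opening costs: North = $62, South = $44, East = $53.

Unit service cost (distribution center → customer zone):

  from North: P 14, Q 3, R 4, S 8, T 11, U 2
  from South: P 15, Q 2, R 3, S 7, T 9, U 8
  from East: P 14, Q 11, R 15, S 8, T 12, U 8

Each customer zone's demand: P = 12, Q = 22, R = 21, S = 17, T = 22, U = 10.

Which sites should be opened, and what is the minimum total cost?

For any fixed open set, each customer zone goes to its cheapest open site; total = fixed + service.
{North, South}: P→North 14·12=168, Q→South 2·22=44, R→South 3·21=63, S→South 7·17=119, T→South 9·22=198, U→North 2·10=20. Service 612; fixed 106; total 718.
{South}: service 684 + fixed 44 = 728
{South, East}: service 672 + fixed 97 = 769
{North, South, East}: service 612 + fixed 159 = 771
No other subset beats 718.

Open North and South; minimum total cost 718.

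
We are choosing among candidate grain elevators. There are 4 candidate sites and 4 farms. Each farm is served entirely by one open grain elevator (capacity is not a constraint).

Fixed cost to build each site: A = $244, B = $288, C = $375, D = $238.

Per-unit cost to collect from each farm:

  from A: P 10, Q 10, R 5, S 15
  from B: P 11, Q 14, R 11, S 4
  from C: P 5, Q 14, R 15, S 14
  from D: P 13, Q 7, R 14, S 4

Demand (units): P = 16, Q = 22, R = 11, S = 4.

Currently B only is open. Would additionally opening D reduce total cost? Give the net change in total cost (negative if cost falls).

Current service cost with {B}: 621.
Adding D: each farm re-picks its cheapest; new service cost 467, saving 154.
Extra fixed cost: 238. Net change = 238 − 154 = 84.
(Totals: 909 → 993.)

No — net change +84 (cost rises by 84).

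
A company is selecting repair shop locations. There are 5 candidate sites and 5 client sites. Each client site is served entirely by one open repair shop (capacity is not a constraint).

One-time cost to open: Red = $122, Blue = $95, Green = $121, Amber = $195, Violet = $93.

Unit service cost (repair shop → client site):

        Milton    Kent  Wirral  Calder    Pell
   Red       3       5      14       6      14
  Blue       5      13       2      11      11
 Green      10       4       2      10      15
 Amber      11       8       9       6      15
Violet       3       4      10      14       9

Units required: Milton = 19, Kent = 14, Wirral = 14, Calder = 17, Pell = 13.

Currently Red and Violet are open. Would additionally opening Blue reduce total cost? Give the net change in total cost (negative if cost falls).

Yes — net change −17 (cost falls by 17).

Current service cost with {Red, Violet}: 472.
Adding Blue: each client site re-picks its cheapest; new service cost 360, saving 112.
Extra fixed cost: 95. Net change = 95 − 112 = -17.
(Totals: 687 → 670.)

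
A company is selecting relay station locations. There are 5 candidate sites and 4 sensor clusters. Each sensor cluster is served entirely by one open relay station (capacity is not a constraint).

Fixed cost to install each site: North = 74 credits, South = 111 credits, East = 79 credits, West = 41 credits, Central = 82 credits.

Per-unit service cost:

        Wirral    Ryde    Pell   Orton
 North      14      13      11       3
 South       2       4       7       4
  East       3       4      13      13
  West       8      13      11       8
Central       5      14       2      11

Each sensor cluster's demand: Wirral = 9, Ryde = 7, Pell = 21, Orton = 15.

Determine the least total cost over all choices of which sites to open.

For any fixed open set, each sensor cluster goes to its cheapest open site; total = fixed + service.
{South, Central}: Wirral→South 2·9=18, Ryde→South 4·7=28, Pell→Central 2·21=42, Orton→South 4·15=60. Service 148; fixed 193; total 341.
{South}: Wirral→South 2·9=18, Ryde→South 4·7=28, Pell→South 7·21=147, Orton→South 4·15=60. Service 253; fixed 111; total 364.
{North, East, Central}: service 142 + fixed 235 = 377
{North, South, East, West, Central}: service 133 + fixed 387 = 520
No other subset beats 341.

Minimum total cost: 341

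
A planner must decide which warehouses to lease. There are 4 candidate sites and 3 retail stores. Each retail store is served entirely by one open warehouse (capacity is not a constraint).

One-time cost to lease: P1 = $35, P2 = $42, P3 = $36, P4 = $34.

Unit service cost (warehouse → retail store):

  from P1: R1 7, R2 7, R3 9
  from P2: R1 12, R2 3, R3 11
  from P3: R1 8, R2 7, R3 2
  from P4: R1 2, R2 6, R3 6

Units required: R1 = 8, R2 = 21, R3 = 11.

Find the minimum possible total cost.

Minimum total cost: 213

For any fixed open set, each retail store goes to its cheapest open site; total = fixed + service.
{P2, P3, P4}: R1→P4 2·8=16, R2→P2 3·21=63, R3→P3 2·11=22. Service 101; fixed 112; total 213.
{P2, P4}: service 145 + fixed 76 = 221
{P2, P3}: R1→P3 8·8=64, R2→P2 3·21=63, R3→P3 2·11=22. Service 149; fixed 78; total 227.
{P1, P2, P3, P4}: R1→P4 2·8=16, R2→P2 3·21=63, R3→P3 2·11=22. Service 101; fixed 147; total 248.
No other subset beats 213.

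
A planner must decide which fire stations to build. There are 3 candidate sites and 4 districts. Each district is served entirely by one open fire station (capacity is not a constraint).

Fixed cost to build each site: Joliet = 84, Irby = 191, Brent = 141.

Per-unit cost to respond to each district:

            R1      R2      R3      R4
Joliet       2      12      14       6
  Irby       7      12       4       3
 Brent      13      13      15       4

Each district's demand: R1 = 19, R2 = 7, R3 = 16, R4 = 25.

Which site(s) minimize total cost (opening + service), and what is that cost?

For any fixed open set, each district goes to its cheapest open site; total = fixed + service.
{Joliet, Irby}: R1→Joliet 2·19=38, R2→Joliet 12·7=84, R3→Irby 4·16=64, R4→Irby 3·25=75. Service 261; fixed 275; total 536.
{Irby}: service 356 + fixed 191 = 547
{Joliet}: R1→Joliet 2·19=38, R2→Joliet 12·7=84, R3→Joliet 14·16=224, R4→Joliet 6·25=150. Service 496; fixed 84; total 580.
{Joliet, Irby, Brent}: service 261 + fixed 416 = 677
No other subset beats 536.

Open Joliet and Irby; minimum total cost 536.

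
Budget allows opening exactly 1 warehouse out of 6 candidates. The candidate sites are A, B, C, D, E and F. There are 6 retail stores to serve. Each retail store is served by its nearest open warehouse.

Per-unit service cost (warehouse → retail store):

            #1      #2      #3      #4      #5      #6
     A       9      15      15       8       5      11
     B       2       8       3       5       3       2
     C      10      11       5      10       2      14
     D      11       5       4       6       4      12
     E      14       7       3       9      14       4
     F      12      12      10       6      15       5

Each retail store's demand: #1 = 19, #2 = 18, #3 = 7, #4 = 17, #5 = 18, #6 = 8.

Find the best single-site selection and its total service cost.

With exactly 1 open, each retail store uses its cheapest among the chosen.
{B}: #1→B 2·19=38, #2→B 8·18=144, #3→B 3·7=21, #4→B 5·17=85, #5→B 3·18=54, #6→B 2·8=16. Service cost 358.
{D}: service cost 597
{C}: service cost 741
Among all 6 size-1 choices, {B} is lowest.

Choose B only; total service cost 358.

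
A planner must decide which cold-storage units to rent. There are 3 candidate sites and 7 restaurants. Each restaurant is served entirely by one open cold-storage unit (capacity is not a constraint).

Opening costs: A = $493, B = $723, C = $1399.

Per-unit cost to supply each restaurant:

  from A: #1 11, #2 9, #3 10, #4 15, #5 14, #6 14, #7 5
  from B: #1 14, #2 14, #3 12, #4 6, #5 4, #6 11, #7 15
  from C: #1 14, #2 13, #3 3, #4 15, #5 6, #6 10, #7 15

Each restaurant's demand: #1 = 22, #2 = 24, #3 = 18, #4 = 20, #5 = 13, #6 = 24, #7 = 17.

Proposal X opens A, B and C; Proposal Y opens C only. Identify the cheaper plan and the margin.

Proposal Y is cheaper by 678.

Proposal X: {A, B, C}: #1→A 11·22=242, #2→A 9·24=216, #3→C 3·18=54, #4→B 6·20=120, #5→B 4·13=52, #6→C 10·24=240, #7→A 5·17=85. Service 1009; fixed 2615; total 3624.
Proposal Y: {C}: #1→C 14·22=308, #2→C 13·24=312, #3→C 3·18=54, #4→C 15·20=300, #5→C 6·13=78, #6→C 10·24=240, #7→C 15·17=255. Service 1547; fixed 1399; total 2946.
Difference: |3624 − 2946| = 678.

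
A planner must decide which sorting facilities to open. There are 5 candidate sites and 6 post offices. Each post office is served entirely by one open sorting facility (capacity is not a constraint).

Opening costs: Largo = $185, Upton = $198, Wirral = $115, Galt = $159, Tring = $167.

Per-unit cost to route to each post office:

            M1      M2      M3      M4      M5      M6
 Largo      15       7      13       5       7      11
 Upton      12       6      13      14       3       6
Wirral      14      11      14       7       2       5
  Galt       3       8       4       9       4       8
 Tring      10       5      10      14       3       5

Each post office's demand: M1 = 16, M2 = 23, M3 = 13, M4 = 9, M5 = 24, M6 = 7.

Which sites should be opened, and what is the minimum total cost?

For any fixed open set, each post office goes to its cheapest open site; total = fixed + service.
{Galt}: M1→Galt 3·16=48, M2→Galt 8·23=184, M3→Galt 4·13=52, M4→Galt 9·9=81, M5→Galt 4·24=96, M6→Galt 8·7=56. Service 517; fixed 159; total 676.
{Wirral, Galt}: M1→Galt 3·16=48, M2→Galt 8·23=184, M3→Galt 4·13=52, M4→Wirral 7·9=63, M5→Wirral 2·24=48, M6→Wirral 5·7=35. Service 430; fixed 274; total 704.
{Galt, Tring}: service 403 + fixed 326 = 729
{Largo, Upton, Wirral, Galt, Tring}: service 343 + fixed 824 = 1167
No other subset beats 676.

Open Galt only; minimum total cost 676.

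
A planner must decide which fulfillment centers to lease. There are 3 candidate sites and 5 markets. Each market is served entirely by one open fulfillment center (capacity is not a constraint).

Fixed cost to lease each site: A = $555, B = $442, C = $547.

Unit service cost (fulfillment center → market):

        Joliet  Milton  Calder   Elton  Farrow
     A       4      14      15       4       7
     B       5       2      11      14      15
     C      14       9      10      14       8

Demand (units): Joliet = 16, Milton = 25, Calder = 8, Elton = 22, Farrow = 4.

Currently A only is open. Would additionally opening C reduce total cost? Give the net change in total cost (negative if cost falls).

No — net change +382 (cost rises by 382).

Current service cost with {A}: 650.
Adding C: each market re-picks its cheapest; new service cost 485, saving 165.
Extra fixed cost: 547. Net change = 547 − 165 = 382.
(Totals: 1205 → 1587.)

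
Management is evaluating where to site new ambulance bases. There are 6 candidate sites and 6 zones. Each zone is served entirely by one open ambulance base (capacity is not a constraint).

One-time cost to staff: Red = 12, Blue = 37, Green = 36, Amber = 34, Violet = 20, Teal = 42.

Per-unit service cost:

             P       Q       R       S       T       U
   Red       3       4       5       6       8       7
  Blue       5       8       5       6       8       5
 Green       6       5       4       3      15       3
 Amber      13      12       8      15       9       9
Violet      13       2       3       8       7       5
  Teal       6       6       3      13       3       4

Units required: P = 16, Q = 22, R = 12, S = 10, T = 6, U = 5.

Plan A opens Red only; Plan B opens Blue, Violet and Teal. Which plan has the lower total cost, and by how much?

Plan A is cheaper by 6.

Plan A: {Red}: P→Red 3·16=48, Q→Red 4·22=88, R→Red 5·12=60, S→Red 6·10=60, T→Red 8·6=48, U→Red 7·5=35. Service 339; fixed 12; total 351.
Plan B: {Blue, Violet, Teal}: P→Blue 5·16=80, Q→Violet 2·22=44, R→Violet 3·12=36, S→Blue 6·10=60, T→Teal 3·6=18, U→Teal 4·5=20. Service 258; fixed 99; total 357.
Difference: |351 − 357| = 6.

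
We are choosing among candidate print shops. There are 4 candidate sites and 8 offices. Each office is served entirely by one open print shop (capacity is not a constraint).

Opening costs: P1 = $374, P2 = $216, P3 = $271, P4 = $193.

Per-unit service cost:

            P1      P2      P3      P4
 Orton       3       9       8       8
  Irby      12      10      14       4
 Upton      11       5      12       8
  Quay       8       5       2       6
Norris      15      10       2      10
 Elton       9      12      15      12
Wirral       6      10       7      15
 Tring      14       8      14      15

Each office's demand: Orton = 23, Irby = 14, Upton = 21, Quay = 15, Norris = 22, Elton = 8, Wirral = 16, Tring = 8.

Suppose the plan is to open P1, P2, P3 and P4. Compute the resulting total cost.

Each office is assigned to its cheapest site among the open ones.
{P1, P2, P3, P4}: Orton→P1 3·23=69, Irby→P4 4·14=56, Upton→P2 5·21=105, Quay→P3 2·15=30, Norris→P3 2·22=44, Elton→P1 9·8=72, Wirral→P1 6·16=96, Tring→P2 8·8=64. Service 536; fixed 1054; total 1590.

Total cost: 1590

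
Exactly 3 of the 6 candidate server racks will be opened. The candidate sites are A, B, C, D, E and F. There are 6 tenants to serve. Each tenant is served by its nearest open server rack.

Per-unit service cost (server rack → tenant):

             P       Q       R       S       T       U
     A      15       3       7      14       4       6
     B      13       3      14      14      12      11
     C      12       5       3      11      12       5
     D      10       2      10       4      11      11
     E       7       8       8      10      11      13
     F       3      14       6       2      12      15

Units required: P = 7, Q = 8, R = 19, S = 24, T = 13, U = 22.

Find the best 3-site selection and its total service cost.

Choose A, C and F; total service cost 312.

With exactly 3 open, each tenant uses its cheapest among the chosen.
{A, C, F}: P→F 3·7=21, Q→A 3·8=24, R→C 3·19=57, S→F 2·24=48, T→A 4·13=52, U→C 5·22=110. Service cost 312.
{A, D, F}: service cost 383
{A, B, F}: service cost 391
Among all 20 size-3 choices, {A, C, F} is lowest.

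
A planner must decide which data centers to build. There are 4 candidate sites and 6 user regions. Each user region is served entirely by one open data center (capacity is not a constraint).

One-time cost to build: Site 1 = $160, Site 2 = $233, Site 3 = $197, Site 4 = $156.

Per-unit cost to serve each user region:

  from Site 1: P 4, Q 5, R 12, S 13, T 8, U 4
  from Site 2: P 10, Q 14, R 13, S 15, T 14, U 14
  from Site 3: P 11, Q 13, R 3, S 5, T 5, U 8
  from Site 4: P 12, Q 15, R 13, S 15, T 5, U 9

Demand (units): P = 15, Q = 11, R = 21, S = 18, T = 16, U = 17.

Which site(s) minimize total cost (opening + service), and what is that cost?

Open Site 1 and Site 3; minimum total cost 773.

For any fixed open set, each user region goes to its cheapest open site; total = fixed + service.
{Site 1, Site 3}: P→Site 1 4·15=60, Q→Site 1 5·11=55, R→Site 3 3·21=63, S→Site 3 5·18=90, T→Site 3 5·16=80, U→Site 1 4·17=68. Service 416; fixed 357; total 773.
{Site 3}: service 677 + fixed 197 = 874
{Site 1, Site 3, Site 4}: service 416 + fixed 513 = 929
{Site 1, Site 2, Site 3, Site 4}: service 416 + fixed 746 = 1162
No other subset beats 773.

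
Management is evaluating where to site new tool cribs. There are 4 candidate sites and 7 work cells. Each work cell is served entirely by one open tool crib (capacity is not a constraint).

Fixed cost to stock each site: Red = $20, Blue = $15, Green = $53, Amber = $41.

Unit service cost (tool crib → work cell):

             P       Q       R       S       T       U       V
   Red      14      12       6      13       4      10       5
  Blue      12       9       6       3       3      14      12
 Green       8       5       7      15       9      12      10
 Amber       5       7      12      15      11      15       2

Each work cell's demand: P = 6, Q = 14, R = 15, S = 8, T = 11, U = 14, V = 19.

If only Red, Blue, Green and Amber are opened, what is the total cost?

Each work cell is assigned to its cheapest site among the open ones.
{Red, Blue, Green, Amber}: P→Amber 5·6=30, Q→Green 5·14=70, R→Red 6·15=90, S→Blue 3·8=24, T→Blue 3·11=33, U→Red 10·14=140, V→Amber 2·19=38. Service 425; fixed 129; total 554.

Total cost: 554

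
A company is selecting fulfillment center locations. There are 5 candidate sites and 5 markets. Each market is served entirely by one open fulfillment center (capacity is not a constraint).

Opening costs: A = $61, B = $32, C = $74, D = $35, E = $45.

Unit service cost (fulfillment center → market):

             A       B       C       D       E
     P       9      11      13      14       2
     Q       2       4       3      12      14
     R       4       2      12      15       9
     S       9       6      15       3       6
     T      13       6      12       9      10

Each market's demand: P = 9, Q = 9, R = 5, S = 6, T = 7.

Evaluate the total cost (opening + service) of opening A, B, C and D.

Total cost: 371

Each market is assigned to its cheapest site among the open ones.
{A, B, C, D}: P→A 9·9=81, Q→A 2·9=18, R→B 2·5=10, S→D 3·6=18, T→B 6·7=42. Service 169; fixed 202; total 371.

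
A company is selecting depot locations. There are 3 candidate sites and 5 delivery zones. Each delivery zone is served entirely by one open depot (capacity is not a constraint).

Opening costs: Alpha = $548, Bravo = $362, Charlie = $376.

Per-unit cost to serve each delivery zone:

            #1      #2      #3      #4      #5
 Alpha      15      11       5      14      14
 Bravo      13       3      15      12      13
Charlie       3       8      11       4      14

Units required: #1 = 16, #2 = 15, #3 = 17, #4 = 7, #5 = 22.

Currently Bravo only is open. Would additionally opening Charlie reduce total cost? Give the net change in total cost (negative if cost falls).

Current service cost with {Bravo}: 878.
Adding Charlie: each delivery zone re-picks its cheapest; new service cost 594, saving 284.
Extra fixed cost: 376. Net change = 376 − 284 = 92.
(Totals: 1240 → 1332.)

No — net change +92 (cost rises by 92).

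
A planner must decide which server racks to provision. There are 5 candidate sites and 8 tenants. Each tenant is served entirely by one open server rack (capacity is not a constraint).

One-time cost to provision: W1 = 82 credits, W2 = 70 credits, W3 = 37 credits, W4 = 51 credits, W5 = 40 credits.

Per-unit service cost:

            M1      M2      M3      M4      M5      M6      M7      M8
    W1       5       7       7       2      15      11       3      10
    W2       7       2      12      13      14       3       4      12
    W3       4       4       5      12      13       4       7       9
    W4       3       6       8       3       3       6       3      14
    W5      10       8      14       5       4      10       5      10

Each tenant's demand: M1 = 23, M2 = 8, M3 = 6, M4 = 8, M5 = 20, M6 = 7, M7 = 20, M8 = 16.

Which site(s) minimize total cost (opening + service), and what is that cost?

Open W3 and W4; minimum total cost 535.

For any fixed open set, each tenant goes to its cheapest open site; total = fixed + service.
{W3, W4}: M1→W4 3·23=69, M2→W3 4·8=32, M3→W3 5·6=30, M4→W4 3·8=24, M5→W4 3·20=60, M6→W3 4·7=28, M7→W4 3·20=60, M8→W3 9·16=144. Service 447; fixed 88; total 535.
{W3, W4, W5}: service 447 + fixed 128 = 575
{W2, W3, W4}: service 424 + fixed 158 = 582
{W1, W2, W3, W4, W5}: service 416 + fixed 280 = 696
No other subset beats 535.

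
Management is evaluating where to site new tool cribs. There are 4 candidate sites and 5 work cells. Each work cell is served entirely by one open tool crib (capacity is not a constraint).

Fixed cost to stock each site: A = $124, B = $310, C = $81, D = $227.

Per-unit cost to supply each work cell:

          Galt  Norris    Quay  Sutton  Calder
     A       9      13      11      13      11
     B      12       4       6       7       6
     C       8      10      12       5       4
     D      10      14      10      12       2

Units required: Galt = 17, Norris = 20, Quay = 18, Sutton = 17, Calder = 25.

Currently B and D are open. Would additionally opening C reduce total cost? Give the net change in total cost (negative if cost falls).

No — net change +13 (cost rises by 13).

Current service cost with {B, D}: 527.
Adding C: each work cell re-picks its cheapest; new service cost 459, saving 68.
Extra fixed cost: 81. Net change = 81 − 68 = 13.
(Totals: 1064 → 1077.)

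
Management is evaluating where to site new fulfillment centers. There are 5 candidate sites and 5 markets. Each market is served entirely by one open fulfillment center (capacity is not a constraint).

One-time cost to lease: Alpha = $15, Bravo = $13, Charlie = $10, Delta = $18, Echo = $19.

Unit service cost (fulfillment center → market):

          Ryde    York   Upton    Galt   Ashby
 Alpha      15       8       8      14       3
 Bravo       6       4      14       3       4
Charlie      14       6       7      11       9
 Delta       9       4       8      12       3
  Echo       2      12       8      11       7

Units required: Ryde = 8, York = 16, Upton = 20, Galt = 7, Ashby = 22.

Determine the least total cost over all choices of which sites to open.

Minimum total cost: 364

For any fixed open set, each market goes to its cheapest open site; total = fixed + service.
{Alpha, Bravo, Charlie, Echo}: Ryde→Echo 2·8=16, York→Bravo 4·16=64, Upton→Charlie 7·20=140, Galt→Bravo 3·7=21, Ashby→Alpha 3·22=66. Service 307; fixed 57; total 364.
{Bravo, Charlie, Delta, Echo}: service 307 + fixed 60 = 367
{Bravo, Charlie, Echo}: Ryde→Echo 2·8=16, York→Bravo 4·16=64, Upton→Charlie 7·20=140, Galt→Bravo 3·7=21, Ashby→Bravo 4·22=88. Service 329; fixed 42; total 371.
{Alpha, Bravo, Charlie, Delta, Echo}: service 307 + fixed 75 = 382
No other subset beats 364.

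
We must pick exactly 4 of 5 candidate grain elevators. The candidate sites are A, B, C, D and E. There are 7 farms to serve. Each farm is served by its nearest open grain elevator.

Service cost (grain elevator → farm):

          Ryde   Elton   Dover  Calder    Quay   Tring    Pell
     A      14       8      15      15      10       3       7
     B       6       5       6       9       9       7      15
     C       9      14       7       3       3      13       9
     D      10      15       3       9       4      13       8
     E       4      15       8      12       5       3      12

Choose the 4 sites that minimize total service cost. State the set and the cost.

With exactly 4 open, each farm uses its cheapest among the chosen.
{B, C, D, E}: Ryde→E 4, Elton→B 5, Dover→D 3, Calder→C 3, Quay→C 3, Tring→E 3, Pell→D 8. Service cost 29.
{A, B, C, D}: service cost 30
{A, B, C, E}: service cost 31
Among all 5 size-4 choices, {B, C, D, E} is lowest.

Choose B, C, D and E; total service cost 29.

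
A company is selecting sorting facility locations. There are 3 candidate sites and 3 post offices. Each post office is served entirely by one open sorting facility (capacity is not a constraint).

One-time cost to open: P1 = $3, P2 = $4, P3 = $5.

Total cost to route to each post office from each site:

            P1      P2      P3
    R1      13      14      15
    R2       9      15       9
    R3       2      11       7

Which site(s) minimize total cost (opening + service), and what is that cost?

Open P1 only; minimum total cost 27.

For any fixed open set, each post office goes to its cheapest open site; total = fixed + service.
{P1}: R1→P1 13, R2→P1 9, R3→P1 2. Service 24; fixed 3; total 27.
{P1, P2}: service 24 + fixed 7 = 31
{P1, P3}: R1→P1 13, R2→P1 9, R3→P1 2. Service 24; fixed 8; total 32.
{P1, P2, P3}: service 24 + fixed 12 = 36
No other subset beats 27.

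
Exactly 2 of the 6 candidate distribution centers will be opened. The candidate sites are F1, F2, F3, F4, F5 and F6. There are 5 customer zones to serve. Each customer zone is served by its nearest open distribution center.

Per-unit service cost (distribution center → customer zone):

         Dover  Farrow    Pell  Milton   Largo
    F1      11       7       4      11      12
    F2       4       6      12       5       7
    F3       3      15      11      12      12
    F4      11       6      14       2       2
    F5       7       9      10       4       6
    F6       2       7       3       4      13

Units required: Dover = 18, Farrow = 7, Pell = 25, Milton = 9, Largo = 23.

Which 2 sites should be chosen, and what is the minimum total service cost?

Choose F4 and F6; total service cost 217.

With exactly 2 open, each customer zone uses its cheapest among the chosen.
{F4, F6}: Dover→F6 2·18=36, Farrow→F4 6·7=42, Pell→F6 3·25=75, Milton→F4 2·9=18, Largo→F4 2·23=46. Service cost 217.
{F5, F6}: service cost 334
{F2, F6}: service cost 350
Among all 15 size-2 choices, {F4, F6} is lowest.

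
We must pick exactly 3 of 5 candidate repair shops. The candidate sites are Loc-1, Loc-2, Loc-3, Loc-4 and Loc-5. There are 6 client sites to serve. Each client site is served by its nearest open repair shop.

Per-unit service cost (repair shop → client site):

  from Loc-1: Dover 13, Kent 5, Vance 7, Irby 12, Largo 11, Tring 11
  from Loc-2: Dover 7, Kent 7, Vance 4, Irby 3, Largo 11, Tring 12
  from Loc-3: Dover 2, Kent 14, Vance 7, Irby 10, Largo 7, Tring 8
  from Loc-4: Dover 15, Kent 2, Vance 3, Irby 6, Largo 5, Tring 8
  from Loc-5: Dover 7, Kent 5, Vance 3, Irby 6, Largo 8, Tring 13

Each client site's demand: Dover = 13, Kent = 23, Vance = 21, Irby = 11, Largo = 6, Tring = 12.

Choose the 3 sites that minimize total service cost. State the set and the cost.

With exactly 3 open, each client site uses its cheapest among the chosen.
{Loc-2, Loc-3, Loc-4}: Dover→Loc-3 2·13=26, Kent→Loc-4 2·23=46, Vance→Loc-4 3·21=63, Irby→Loc-2 3·11=33, Largo→Loc-4 5·6=30, Tring→Loc-3 8·12=96. Service cost 294.
{Loc-1, Loc-3, Loc-4}: service cost 327
{Loc-3, Loc-4, Loc-5}: service cost 327
Among all 10 size-3 choices, {Loc-2, Loc-3, Loc-4} is lowest.

Choose Loc-2, Loc-3 and Loc-4; total service cost 294.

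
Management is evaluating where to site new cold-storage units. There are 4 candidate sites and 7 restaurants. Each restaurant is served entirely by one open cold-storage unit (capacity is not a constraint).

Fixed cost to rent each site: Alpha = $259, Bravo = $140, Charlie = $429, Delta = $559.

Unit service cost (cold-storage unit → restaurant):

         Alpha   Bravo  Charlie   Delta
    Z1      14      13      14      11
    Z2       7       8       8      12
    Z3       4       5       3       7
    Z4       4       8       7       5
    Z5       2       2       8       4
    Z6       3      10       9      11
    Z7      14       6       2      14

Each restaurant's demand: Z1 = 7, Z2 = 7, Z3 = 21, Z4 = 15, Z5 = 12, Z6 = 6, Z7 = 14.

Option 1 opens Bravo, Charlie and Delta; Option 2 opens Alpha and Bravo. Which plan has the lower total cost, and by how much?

Option 2 is cheaper by 696.

Option 1: {Bravo, Charlie, Delta}: Z1→Delta 11·7=77, Z2→Bravo 8·7=56, Z3→Charlie 3·21=63, Z4→Delta 5·15=75, Z5→Bravo 2·12=24, Z6→Charlie 9·6=54, Z7→Charlie 2·14=28. Service 377; fixed 1128; total 1505.
Option 2: {Alpha, Bravo}: Z1→Bravo 13·7=91, Z2→Alpha 7·7=49, Z3→Alpha 4·21=84, Z4→Alpha 4·15=60, Z5→Alpha 2·12=24, Z6→Alpha 3·6=18, Z7→Bravo 6·14=84. Service 410; fixed 399; total 809.
Difference: |1505 − 809| = 696.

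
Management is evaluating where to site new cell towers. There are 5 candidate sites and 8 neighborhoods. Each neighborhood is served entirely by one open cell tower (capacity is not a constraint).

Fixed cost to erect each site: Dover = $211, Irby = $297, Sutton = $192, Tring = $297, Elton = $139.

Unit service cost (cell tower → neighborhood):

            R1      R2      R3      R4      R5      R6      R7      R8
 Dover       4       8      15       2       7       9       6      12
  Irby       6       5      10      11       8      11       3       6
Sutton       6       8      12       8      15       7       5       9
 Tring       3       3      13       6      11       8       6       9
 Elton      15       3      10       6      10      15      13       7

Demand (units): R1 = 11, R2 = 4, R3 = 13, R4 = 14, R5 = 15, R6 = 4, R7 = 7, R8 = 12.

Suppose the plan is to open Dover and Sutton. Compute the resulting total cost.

Total cost: 939

Each neighborhood is assigned to its cheapest site among the open ones.
{Dover, Sutton}: R1→Dover 4·11=44, R2→Dover 8·4=32, R3→Sutton 12·13=156, R4→Dover 2·14=28, R5→Dover 7·15=105, R6→Sutton 7·4=28, R7→Sutton 5·7=35, R8→Sutton 9·12=108. Service 536; fixed 403; total 939.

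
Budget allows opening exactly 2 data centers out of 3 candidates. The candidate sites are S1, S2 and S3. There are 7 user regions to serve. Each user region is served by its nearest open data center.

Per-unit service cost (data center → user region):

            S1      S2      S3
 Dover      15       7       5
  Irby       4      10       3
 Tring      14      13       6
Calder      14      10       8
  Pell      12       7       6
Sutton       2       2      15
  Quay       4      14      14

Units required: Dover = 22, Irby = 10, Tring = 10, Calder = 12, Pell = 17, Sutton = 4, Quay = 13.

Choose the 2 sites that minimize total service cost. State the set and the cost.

With exactly 2 open, each user region uses its cheapest among the chosen.
{S1, S3}: Dover→S3 5·22=110, Irby→S3 3·10=30, Tring→S3 6·10=60, Calder→S3 8·12=96, Pell→S3 6·17=102, Sutton→S1 2·4=8, Quay→S1 4·13=52. Service cost 458.
{S2, S3}: service cost 588
{S1, S2}: service cost 623
Among all 3 size-2 choices, {S1, S3} is lowest.

Choose S1 and S3; total service cost 458.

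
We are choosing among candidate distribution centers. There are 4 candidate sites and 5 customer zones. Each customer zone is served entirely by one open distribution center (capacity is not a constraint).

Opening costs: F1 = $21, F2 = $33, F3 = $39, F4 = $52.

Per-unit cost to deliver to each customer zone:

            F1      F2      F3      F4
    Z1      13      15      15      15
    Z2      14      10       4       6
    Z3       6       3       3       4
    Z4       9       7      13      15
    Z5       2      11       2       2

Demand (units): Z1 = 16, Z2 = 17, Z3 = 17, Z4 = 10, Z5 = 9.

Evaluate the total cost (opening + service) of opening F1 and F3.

Total cost: 495

Each customer zone is assigned to its cheapest site among the open ones.
{F1, F3}: Z1→F1 13·16=208, Z2→F3 4·17=68, Z3→F3 3·17=51, Z4→F1 9·10=90, Z5→F1 2·9=18. Service 435; fixed 60; total 495.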